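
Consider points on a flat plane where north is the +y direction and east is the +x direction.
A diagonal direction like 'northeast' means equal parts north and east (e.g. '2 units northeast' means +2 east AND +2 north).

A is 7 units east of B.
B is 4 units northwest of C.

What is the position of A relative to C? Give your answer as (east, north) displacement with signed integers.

Place C at the origin (east=0, north=0).
  B is 4 units northwest of C: delta (east=-4, north=+4); B at (east=-4, north=4).
  A is 7 units east of B: delta (east=+7, north=+0); A at (east=3, north=4).
Therefore A relative to C: (east=3, north=4).

Answer: A is at (east=3, north=4) relative to C.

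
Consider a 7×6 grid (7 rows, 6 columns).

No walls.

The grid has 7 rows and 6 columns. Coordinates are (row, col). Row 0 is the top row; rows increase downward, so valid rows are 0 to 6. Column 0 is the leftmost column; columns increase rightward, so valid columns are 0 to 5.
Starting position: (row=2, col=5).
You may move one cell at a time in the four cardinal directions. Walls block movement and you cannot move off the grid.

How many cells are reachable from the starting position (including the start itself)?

Answer: Reachable cells: 42

Derivation:
BFS flood-fill from (row=2, col=5):
  Distance 0: (row=2, col=5)
  Distance 1: (row=1, col=5), (row=2, col=4), (row=3, col=5)
  Distance 2: (row=0, col=5), (row=1, col=4), (row=2, col=3), (row=3, col=4), (row=4, col=5)
  Distance 3: (row=0, col=4), (row=1, col=3), (row=2, col=2), (row=3, col=3), (row=4, col=4), (row=5, col=5)
  Distance 4: (row=0, col=3), (row=1, col=2), (row=2, col=1), (row=3, col=2), (row=4, col=3), (row=5, col=4), (row=6, col=5)
  Distance 5: (row=0, col=2), (row=1, col=1), (row=2, col=0), (row=3, col=1), (row=4, col=2), (row=5, col=3), (row=6, col=4)
  Distance 6: (row=0, col=1), (row=1, col=0), (row=3, col=0), (row=4, col=1), (row=5, col=2), (row=6, col=3)
  Distance 7: (row=0, col=0), (row=4, col=0), (row=5, col=1), (row=6, col=2)
  Distance 8: (row=5, col=0), (row=6, col=1)
  Distance 9: (row=6, col=0)
Total reachable: 42 (grid has 42 open cells total)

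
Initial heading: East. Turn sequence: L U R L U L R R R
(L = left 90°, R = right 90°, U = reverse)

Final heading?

Start: East
  L (left (90° counter-clockwise)) -> North
  U (U-turn (180°)) -> South
  R (right (90° clockwise)) -> West
  L (left (90° counter-clockwise)) -> South
  U (U-turn (180°)) -> North
  L (left (90° counter-clockwise)) -> West
  R (right (90° clockwise)) -> North
  R (right (90° clockwise)) -> East
  R (right (90° clockwise)) -> South
Final: South

Answer: Final heading: South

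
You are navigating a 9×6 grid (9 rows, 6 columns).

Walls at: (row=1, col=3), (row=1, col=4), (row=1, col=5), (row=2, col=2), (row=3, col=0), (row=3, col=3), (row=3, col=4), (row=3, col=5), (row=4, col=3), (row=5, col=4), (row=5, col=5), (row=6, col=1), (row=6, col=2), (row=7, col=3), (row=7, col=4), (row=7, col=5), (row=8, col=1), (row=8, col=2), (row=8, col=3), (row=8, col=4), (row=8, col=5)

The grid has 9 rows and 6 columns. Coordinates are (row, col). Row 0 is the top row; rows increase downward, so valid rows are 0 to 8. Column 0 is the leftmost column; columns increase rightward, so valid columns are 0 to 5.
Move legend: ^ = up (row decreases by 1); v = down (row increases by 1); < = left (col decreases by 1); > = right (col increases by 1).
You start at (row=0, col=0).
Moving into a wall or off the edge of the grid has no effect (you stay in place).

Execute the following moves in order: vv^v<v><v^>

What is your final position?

Start: (row=0, col=0)
  v (down): (row=0, col=0) -> (row=1, col=0)
  v (down): (row=1, col=0) -> (row=2, col=0)
  ^ (up): (row=2, col=0) -> (row=1, col=0)
  v (down): (row=1, col=0) -> (row=2, col=0)
  < (left): blocked, stay at (row=2, col=0)
  v (down): blocked, stay at (row=2, col=0)
  > (right): (row=2, col=0) -> (row=2, col=1)
  < (left): (row=2, col=1) -> (row=2, col=0)
  v (down): blocked, stay at (row=2, col=0)
  ^ (up): (row=2, col=0) -> (row=1, col=0)
  > (right): (row=1, col=0) -> (row=1, col=1)
Final: (row=1, col=1)

Answer: Final position: (row=1, col=1)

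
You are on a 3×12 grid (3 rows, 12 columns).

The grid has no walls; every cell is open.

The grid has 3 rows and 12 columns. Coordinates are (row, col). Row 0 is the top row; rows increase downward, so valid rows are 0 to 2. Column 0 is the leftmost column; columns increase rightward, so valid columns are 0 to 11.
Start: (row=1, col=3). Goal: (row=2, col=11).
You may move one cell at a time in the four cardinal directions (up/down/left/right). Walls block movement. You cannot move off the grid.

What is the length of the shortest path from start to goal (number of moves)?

Answer: Shortest path length: 9

Derivation:
BFS from (row=1, col=3) until reaching (row=2, col=11):
  Distance 0: (row=1, col=3)
  Distance 1: (row=0, col=3), (row=1, col=2), (row=1, col=4), (row=2, col=3)
  Distance 2: (row=0, col=2), (row=0, col=4), (row=1, col=1), (row=1, col=5), (row=2, col=2), (row=2, col=4)
  Distance 3: (row=0, col=1), (row=0, col=5), (row=1, col=0), (row=1, col=6), (row=2, col=1), (row=2, col=5)
  Distance 4: (row=0, col=0), (row=0, col=6), (row=1, col=7), (row=2, col=0), (row=2, col=6)
  Distance 5: (row=0, col=7), (row=1, col=8), (row=2, col=7)
  Distance 6: (row=0, col=8), (row=1, col=9), (row=2, col=8)
  Distance 7: (row=0, col=9), (row=1, col=10), (row=2, col=9)
  Distance 8: (row=0, col=10), (row=1, col=11), (row=2, col=10)
  Distance 9: (row=0, col=11), (row=2, col=11)  <- goal reached here
One shortest path (9 moves): (row=1, col=3) -> (row=1, col=4) -> (row=1, col=5) -> (row=1, col=6) -> (row=1, col=7) -> (row=1, col=8) -> (row=1, col=9) -> (row=1, col=10) -> (row=1, col=11) -> (row=2, col=11)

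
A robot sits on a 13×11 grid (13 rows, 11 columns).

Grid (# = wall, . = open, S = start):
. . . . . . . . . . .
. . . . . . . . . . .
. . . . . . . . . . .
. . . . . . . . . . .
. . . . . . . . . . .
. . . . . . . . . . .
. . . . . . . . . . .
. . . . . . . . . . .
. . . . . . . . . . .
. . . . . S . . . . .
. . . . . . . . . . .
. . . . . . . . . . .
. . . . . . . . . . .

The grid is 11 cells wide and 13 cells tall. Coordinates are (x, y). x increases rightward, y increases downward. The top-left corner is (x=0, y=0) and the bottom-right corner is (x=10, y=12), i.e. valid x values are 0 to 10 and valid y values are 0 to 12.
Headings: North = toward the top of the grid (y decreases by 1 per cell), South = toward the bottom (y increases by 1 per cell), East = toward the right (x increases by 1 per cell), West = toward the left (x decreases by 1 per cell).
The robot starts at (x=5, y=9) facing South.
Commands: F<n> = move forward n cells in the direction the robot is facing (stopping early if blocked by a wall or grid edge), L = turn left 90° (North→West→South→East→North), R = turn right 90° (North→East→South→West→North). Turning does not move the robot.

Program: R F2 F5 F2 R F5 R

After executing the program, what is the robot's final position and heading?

Start: (x=5, y=9), facing South
  R: turn right, now facing West
  F2: move forward 2, now at (x=3, y=9)
  F5: move forward 3/5 (blocked), now at (x=0, y=9)
  F2: move forward 0/2 (blocked), now at (x=0, y=9)
  R: turn right, now facing North
  F5: move forward 5, now at (x=0, y=4)
  R: turn right, now facing East
Final: (x=0, y=4), facing East

Answer: Final position: (x=0, y=4), facing East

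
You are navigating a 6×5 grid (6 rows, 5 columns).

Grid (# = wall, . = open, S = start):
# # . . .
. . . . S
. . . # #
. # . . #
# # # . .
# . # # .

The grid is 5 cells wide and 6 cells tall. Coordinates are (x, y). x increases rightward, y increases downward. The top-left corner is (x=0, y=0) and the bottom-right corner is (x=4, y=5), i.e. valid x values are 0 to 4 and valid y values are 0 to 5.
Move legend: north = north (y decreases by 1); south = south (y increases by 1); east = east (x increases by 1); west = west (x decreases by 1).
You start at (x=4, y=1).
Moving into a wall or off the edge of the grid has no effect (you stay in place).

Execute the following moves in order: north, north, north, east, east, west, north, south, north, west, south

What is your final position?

Answer: Final position: (x=2, y=1)

Derivation:
Start: (x=4, y=1)
  north (north): (x=4, y=1) -> (x=4, y=0)
  north (north): blocked, stay at (x=4, y=0)
  north (north): blocked, stay at (x=4, y=0)
  east (east): blocked, stay at (x=4, y=0)
  east (east): blocked, stay at (x=4, y=0)
  west (west): (x=4, y=0) -> (x=3, y=0)
  north (north): blocked, stay at (x=3, y=0)
  south (south): (x=3, y=0) -> (x=3, y=1)
  north (north): (x=3, y=1) -> (x=3, y=0)
  west (west): (x=3, y=0) -> (x=2, y=0)
  south (south): (x=2, y=0) -> (x=2, y=1)
Final: (x=2, y=1)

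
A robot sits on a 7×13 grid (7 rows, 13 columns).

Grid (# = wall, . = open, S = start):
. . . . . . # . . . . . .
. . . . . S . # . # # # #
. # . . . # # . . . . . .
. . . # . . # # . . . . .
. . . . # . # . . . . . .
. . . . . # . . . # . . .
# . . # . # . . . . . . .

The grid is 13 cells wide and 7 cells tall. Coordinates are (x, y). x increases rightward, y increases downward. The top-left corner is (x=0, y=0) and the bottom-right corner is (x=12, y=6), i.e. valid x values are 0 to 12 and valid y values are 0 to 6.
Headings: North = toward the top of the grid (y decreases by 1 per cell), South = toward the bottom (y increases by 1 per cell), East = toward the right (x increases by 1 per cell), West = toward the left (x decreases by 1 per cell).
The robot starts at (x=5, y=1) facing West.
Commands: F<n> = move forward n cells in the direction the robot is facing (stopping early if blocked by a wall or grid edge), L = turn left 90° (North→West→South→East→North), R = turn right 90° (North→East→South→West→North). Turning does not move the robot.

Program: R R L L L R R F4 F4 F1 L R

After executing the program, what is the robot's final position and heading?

Answer: Final position: (x=5, y=0), facing North

Derivation:
Start: (x=5, y=1), facing West
  R: turn right, now facing North
  R: turn right, now facing East
  L: turn left, now facing North
  L: turn left, now facing West
  L: turn left, now facing South
  R: turn right, now facing West
  R: turn right, now facing North
  F4: move forward 1/4 (blocked), now at (x=5, y=0)
  F4: move forward 0/4 (blocked), now at (x=5, y=0)
  F1: move forward 0/1 (blocked), now at (x=5, y=0)
  L: turn left, now facing West
  R: turn right, now facing North
Final: (x=5, y=0), facing North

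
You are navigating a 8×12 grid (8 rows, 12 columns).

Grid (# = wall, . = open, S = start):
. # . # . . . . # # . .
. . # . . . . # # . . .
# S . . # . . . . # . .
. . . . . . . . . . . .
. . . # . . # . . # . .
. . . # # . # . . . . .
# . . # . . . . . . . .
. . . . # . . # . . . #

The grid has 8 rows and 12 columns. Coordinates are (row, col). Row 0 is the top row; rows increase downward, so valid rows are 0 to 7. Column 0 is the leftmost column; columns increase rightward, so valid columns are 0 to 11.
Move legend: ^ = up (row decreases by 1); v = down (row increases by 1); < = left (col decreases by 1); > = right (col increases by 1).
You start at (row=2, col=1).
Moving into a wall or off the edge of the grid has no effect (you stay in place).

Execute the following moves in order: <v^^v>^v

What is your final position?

Answer: Final position: (row=3, col=2)

Derivation:
Start: (row=2, col=1)
  < (left): blocked, stay at (row=2, col=1)
  v (down): (row=2, col=1) -> (row=3, col=1)
  ^ (up): (row=3, col=1) -> (row=2, col=1)
  ^ (up): (row=2, col=1) -> (row=1, col=1)
  v (down): (row=1, col=1) -> (row=2, col=1)
  > (right): (row=2, col=1) -> (row=2, col=2)
  ^ (up): blocked, stay at (row=2, col=2)
  v (down): (row=2, col=2) -> (row=3, col=2)
Final: (row=3, col=2)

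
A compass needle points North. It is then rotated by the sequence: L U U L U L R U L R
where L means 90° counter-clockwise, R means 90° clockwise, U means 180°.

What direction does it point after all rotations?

Start: North
  L (left (90° counter-clockwise)) -> West
  U (U-turn (180°)) -> East
  U (U-turn (180°)) -> West
  L (left (90° counter-clockwise)) -> South
  U (U-turn (180°)) -> North
  L (left (90° counter-clockwise)) -> West
  R (right (90° clockwise)) -> North
  U (U-turn (180°)) -> South
  L (left (90° counter-clockwise)) -> East
  R (right (90° clockwise)) -> South
Final: South

Answer: Final heading: South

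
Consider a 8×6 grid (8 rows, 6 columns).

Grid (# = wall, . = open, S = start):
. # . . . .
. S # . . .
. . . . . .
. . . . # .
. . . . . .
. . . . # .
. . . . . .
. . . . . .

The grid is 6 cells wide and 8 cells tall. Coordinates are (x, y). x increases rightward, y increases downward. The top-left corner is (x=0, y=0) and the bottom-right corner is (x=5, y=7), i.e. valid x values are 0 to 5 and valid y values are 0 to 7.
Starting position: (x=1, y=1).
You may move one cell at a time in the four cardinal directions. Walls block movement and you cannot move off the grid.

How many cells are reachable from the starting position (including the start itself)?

Answer: Reachable cells: 44

Derivation:
BFS flood-fill from (x=1, y=1):
  Distance 0: (x=1, y=1)
  Distance 1: (x=0, y=1), (x=1, y=2)
  Distance 2: (x=0, y=0), (x=0, y=2), (x=2, y=2), (x=1, y=3)
  Distance 3: (x=3, y=2), (x=0, y=3), (x=2, y=3), (x=1, y=4)
  Distance 4: (x=3, y=1), (x=4, y=2), (x=3, y=3), (x=0, y=4), (x=2, y=4), (x=1, y=5)
  Distance 5: (x=3, y=0), (x=4, y=1), (x=5, y=2), (x=3, y=4), (x=0, y=5), (x=2, y=5), (x=1, y=6)
  Distance 6: (x=2, y=0), (x=4, y=0), (x=5, y=1), (x=5, y=3), (x=4, y=4), (x=3, y=5), (x=0, y=6), (x=2, y=6), (x=1, y=7)
  Distance 7: (x=5, y=0), (x=5, y=4), (x=3, y=6), (x=0, y=7), (x=2, y=7)
  Distance 8: (x=5, y=5), (x=4, y=6), (x=3, y=7)
  Distance 9: (x=5, y=6), (x=4, y=7)
  Distance 10: (x=5, y=7)
Total reachable: 44 (grid has 44 open cells total)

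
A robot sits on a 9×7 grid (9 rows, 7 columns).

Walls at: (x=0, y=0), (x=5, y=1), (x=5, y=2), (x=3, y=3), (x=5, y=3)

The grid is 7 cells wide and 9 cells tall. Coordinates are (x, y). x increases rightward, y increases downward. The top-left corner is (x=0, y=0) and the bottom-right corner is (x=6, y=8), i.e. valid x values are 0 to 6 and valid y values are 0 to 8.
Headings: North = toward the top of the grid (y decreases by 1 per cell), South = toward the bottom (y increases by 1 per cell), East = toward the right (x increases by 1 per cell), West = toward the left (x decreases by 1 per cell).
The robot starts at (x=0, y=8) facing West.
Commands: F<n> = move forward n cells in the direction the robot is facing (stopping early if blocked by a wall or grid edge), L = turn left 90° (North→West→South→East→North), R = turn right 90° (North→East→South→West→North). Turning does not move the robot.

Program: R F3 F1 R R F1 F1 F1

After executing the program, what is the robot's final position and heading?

Answer: Final position: (x=0, y=7), facing South

Derivation:
Start: (x=0, y=8), facing West
  R: turn right, now facing North
  F3: move forward 3, now at (x=0, y=5)
  F1: move forward 1, now at (x=0, y=4)
  R: turn right, now facing East
  R: turn right, now facing South
  F1: move forward 1, now at (x=0, y=5)
  F1: move forward 1, now at (x=0, y=6)
  F1: move forward 1, now at (x=0, y=7)
Final: (x=0, y=7), facing South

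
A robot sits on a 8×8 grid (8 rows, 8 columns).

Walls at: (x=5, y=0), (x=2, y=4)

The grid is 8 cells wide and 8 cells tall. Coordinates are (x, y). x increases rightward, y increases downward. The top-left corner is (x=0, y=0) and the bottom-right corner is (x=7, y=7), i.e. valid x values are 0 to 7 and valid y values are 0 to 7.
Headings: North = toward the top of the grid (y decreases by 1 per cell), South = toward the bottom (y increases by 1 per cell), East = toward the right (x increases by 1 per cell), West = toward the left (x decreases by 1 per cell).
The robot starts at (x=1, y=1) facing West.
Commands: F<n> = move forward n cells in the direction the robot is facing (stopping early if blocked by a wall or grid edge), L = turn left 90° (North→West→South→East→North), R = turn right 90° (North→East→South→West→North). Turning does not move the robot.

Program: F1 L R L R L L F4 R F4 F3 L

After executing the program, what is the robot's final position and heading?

Start: (x=1, y=1), facing West
  F1: move forward 1, now at (x=0, y=1)
  L: turn left, now facing South
  R: turn right, now facing West
  L: turn left, now facing South
  R: turn right, now facing West
  L: turn left, now facing South
  L: turn left, now facing East
  F4: move forward 4, now at (x=4, y=1)
  R: turn right, now facing South
  F4: move forward 4, now at (x=4, y=5)
  F3: move forward 2/3 (blocked), now at (x=4, y=7)
  L: turn left, now facing East
Final: (x=4, y=7), facing East

Answer: Final position: (x=4, y=7), facing East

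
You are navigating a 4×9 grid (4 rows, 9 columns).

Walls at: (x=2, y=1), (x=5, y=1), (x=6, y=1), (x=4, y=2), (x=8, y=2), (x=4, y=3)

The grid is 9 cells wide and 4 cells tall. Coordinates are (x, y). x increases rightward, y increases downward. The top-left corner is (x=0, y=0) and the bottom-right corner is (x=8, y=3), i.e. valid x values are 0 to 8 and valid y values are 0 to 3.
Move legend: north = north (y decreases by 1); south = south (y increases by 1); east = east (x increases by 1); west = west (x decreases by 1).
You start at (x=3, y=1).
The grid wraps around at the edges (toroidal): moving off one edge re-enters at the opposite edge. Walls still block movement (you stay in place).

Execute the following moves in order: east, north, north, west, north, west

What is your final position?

Start: (x=3, y=1)
  east (east): (x=3, y=1) -> (x=4, y=1)
  north (north): (x=4, y=1) -> (x=4, y=0)
  north (north): blocked, stay at (x=4, y=0)
  west (west): (x=4, y=0) -> (x=3, y=0)
  north (north): (x=3, y=0) -> (x=3, y=3)
  west (west): (x=3, y=3) -> (x=2, y=3)
Final: (x=2, y=3)

Answer: Final position: (x=2, y=3)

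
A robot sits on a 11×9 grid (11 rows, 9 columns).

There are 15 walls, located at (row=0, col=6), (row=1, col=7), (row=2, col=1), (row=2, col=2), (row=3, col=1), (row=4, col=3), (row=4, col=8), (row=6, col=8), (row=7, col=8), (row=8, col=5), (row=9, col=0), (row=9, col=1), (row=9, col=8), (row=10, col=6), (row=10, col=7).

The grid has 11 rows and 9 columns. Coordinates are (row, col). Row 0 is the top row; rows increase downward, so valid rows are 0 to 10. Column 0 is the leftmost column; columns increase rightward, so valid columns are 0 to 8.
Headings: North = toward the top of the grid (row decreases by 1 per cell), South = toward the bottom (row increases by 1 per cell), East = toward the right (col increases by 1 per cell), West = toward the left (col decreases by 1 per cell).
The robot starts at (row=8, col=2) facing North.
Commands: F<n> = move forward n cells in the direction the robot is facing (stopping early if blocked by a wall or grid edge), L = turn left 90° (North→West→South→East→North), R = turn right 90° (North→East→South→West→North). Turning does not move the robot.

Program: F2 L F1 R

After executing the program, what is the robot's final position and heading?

Answer: Final position: (row=6, col=1), facing North

Derivation:
Start: (row=8, col=2), facing North
  F2: move forward 2, now at (row=6, col=2)
  L: turn left, now facing West
  F1: move forward 1, now at (row=6, col=1)
  R: turn right, now facing North
Final: (row=6, col=1), facing North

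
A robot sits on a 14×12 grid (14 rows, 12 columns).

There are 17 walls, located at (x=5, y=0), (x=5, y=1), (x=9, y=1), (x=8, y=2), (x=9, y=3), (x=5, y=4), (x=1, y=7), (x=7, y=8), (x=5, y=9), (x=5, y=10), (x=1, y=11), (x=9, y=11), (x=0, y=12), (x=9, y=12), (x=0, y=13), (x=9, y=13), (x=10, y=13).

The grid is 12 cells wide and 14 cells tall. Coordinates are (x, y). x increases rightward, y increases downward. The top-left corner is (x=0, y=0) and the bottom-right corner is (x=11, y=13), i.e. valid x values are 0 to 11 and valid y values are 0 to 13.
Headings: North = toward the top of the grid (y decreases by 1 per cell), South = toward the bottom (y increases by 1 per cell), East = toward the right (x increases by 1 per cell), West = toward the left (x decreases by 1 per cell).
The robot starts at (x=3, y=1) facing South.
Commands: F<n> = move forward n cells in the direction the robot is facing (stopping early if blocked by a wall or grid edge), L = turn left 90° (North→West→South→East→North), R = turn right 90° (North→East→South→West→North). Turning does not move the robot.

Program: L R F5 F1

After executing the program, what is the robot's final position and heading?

Start: (x=3, y=1), facing South
  L: turn left, now facing East
  R: turn right, now facing South
  F5: move forward 5, now at (x=3, y=6)
  F1: move forward 1, now at (x=3, y=7)
Final: (x=3, y=7), facing South

Answer: Final position: (x=3, y=7), facing South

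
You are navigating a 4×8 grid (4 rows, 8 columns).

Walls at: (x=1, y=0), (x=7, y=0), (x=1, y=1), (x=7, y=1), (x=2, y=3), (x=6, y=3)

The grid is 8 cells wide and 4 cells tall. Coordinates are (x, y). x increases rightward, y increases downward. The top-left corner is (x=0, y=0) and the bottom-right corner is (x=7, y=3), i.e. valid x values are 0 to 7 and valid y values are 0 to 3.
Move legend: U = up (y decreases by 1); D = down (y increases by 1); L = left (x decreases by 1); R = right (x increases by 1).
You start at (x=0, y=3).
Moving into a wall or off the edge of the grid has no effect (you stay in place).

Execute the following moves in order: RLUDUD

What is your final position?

Start: (x=0, y=3)
  R (right): (x=0, y=3) -> (x=1, y=3)
  L (left): (x=1, y=3) -> (x=0, y=3)
  U (up): (x=0, y=3) -> (x=0, y=2)
  D (down): (x=0, y=2) -> (x=0, y=3)
  U (up): (x=0, y=3) -> (x=0, y=2)
  D (down): (x=0, y=2) -> (x=0, y=3)
Final: (x=0, y=3)

Answer: Final position: (x=0, y=3)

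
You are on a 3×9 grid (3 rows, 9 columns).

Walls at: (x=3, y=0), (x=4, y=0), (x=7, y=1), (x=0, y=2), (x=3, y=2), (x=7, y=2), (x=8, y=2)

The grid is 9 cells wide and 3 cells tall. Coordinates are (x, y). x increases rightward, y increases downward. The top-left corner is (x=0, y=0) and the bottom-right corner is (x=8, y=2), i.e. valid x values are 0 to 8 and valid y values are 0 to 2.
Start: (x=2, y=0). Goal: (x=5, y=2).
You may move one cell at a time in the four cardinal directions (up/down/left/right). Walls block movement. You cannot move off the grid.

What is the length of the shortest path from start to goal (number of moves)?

BFS from (x=2, y=0) until reaching (x=5, y=2):
  Distance 0: (x=2, y=0)
  Distance 1: (x=1, y=0), (x=2, y=1)
  Distance 2: (x=0, y=0), (x=1, y=1), (x=3, y=1), (x=2, y=2)
  Distance 3: (x=0, y=1), (x=4, y=1), (x=1, y=2)
  Distance 4: (x=5, y=1), (x=4, y=2)
  Distance 5: (x=5, y=0), (x=6, y=1), (x=5, y=2)  <- goal reached here
One shortest path (5 moves): (x=2, y=0) -> (x=2, y=1) -> (x=3, y=1) -> (x=4, y=1) -> (x=5, y=1) -> (x=5, y=2)

Answer: Shortest path length: 5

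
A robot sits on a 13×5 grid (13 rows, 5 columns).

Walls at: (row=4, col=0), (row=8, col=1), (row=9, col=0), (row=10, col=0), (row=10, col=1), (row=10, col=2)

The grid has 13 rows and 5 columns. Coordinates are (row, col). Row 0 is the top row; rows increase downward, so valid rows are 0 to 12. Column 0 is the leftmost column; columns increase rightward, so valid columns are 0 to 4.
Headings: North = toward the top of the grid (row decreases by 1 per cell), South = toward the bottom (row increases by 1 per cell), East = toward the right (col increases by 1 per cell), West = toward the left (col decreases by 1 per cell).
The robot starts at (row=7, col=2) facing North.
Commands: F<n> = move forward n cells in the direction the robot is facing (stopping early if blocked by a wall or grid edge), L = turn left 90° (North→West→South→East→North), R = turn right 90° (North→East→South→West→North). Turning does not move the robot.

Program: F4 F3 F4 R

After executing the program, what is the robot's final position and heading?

Start: (row=7, col=2), facing North
  F4: move forward 4, now at (row=3, col=2)
  F3: move forward 3, now at (row=0, col=2)
  F4: move forward 0/4 (blocked), now at (row=0, col=2)
  R: turn right, now facing East
Final: (row=0, col=2), facing East

Answer: Final position: (row=0, col=2), facing East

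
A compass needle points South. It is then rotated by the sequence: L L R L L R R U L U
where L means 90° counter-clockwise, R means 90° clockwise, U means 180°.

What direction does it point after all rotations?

Start: South
  L (left (90° counter-clockwise)) -> East
  L (left (90° counter-clockwise)) -> North
  R (right (90° clockwise)) -> East
  L (left (90° counter-clockwise)) -> North
  L (left (90° counter-clockwise)) -> West
  R (right (90° clockwise)) -> North
  R (right (90° clockwise)) -> East
  U (U-turn (180°)) -> West
  L (left (90° counter-clockwise)) -> South
  U (U-turn (180°)) -> North
Final: North

Answer: Final heading: North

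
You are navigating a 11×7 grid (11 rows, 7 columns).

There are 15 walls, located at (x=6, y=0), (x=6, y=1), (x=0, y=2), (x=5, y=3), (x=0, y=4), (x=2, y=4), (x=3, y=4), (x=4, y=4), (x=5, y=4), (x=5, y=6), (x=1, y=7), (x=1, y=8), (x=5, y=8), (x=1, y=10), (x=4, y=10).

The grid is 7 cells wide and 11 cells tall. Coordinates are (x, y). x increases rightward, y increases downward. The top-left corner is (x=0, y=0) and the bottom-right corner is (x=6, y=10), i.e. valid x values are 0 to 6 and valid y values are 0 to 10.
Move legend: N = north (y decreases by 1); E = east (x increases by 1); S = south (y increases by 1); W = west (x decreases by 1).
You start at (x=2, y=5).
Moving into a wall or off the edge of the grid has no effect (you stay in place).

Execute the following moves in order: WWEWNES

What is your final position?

Answer: Final position: (x=1, y=6)

Derivation:
Start: (x=2, y=5)
  W (west): (x=2, y=5) -> (x=1, y=5)
  W (west): (x=1, y=5) -> (x=0, y=5)
  E (east): (x=0, y=5) -> (x=1, y=5)
  W (west): (x=1, y=5) -> (x=0, y=5)
  N (north): blocked, stay at (x=0, y=5)
  E (east): (x=0, y=5) -> (x=1, y=5)
  S (south): (x=1, y=5) -> (x=1, y=6)
Final: (x=1, y=6)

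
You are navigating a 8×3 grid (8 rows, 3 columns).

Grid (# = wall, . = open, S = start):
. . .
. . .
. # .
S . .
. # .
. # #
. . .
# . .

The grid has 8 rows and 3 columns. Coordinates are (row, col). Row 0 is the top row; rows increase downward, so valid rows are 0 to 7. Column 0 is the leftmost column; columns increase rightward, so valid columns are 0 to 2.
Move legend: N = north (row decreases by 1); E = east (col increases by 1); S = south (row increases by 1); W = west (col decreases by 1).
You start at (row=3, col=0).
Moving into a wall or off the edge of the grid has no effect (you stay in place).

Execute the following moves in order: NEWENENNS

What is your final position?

Answer: Final position: (row=1, col=1)

Derivation:
Start: (row=3, col=0)
  N (north): (row=3, col=0) -> (row=2, col=0)
  E (east): blocked, stay at (row=2, col=0)
  W (west): blocked, stay at (row=2, col=0)
  E (east): blocked, stay at (row=2, col=0)
  N (north): (row=2, col=0) -> (row=1, col=0)
  E (east): (row=1, col=0) -> (row=1, col=1)
  N (north): (row=1, col=1) -> (row=0, col=1)
  N (north): blocked, stay at (row=0, col=1)
  S (south): (row=0, col=1) -> (row=1, col=1)
Final: (row=1, col=1)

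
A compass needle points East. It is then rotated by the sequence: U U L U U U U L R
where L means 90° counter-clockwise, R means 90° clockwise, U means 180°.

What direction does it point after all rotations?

Start: East
  U (U-turn (180°)) -> West
  U (U-turn (180°)) -> East
  L (left (90° counter-clockwise)) -> North
  U (U-turn (180°)) -> South
  U (U-turn (180°)) -> North
  U (U-turn (180°)) -> South
  U (U-turn (180°)) -> North
  L (left (90° counter-clockwise)) -> West
  R (right (90° clockwise)) -> North
Final: North

Answer: Final heading: North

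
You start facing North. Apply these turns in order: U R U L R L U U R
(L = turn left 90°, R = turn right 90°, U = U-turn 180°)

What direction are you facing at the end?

Answer: Final heading: East

Derivation:
Start: North
  U (U-turn (180°)) -> South
  R (right (90° clockwise)) -> West
  U (U-turn (180°)) -> East
  L (left (90° counter-clockwise)) -> North
  R (right (90° clockwise)) -> East
  L (left (90° counter-clockwise)) -> North
  U (U-turn (180°)) -> South
  U (U-turn (180°)) -> North
  R (right (90° clockwise)) -> East
Final: East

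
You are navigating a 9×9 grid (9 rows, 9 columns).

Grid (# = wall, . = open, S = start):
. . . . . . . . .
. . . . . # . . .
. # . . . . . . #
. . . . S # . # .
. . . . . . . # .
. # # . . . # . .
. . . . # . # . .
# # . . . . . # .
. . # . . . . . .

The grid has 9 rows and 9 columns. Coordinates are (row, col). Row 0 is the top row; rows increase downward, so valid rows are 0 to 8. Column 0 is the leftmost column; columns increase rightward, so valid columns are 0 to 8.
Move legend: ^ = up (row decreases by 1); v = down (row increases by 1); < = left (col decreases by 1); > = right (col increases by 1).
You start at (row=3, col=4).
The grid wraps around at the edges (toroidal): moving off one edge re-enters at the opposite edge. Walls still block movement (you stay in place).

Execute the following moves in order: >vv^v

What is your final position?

Start: (row=3, col=4)
  > (right): blocked, stay at (row=3, col=4)
  v (down): (row=3, col=4) -> (row=4, col=4)
  v (down): (row=4, col=4) -> (row=5, col=4)
  ^ (up): (row=5, col=4) -> (row=4, col=4)
  v (down): (row=4, col=4) -> (row=5, col=4)
Final: (row=5, col=4)

Answer: Final position: (row=5, col=4)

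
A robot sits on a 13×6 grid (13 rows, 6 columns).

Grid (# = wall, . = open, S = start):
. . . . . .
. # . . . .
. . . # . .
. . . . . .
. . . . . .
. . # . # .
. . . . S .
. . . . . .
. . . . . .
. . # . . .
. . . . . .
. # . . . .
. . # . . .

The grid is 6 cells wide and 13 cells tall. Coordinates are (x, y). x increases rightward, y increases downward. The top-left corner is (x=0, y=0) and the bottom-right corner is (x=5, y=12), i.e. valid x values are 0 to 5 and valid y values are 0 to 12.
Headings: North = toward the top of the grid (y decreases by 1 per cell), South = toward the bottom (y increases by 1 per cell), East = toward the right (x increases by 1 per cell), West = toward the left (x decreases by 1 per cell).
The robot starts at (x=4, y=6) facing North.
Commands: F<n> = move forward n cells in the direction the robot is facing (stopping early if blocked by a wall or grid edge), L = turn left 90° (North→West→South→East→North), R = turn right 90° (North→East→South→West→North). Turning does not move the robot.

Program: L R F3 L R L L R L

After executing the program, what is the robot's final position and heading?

Start: (x=4, y=6), facing North
  L: turn left, now facing West
  R: turn right, now facing North
  F3: move forward 0/3 (blocked), now at (x=4, y=6)
  L: turn left, now facing West
  R: turn right, now facing North
  L: turn left, now facing West
  L: turn left, now facing South
  R: turn right, now facing West
  L: turn left, now facing South
Final: (x=4, y=6), facing South

Answer: Final position: (x=4, y=6), facing South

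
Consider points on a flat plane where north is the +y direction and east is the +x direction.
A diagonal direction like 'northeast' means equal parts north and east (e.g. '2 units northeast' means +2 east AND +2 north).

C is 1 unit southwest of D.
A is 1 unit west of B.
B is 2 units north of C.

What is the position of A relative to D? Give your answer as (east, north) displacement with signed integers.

Answer: A is at (east=-2, north=1) relative to D.

Derivation:
Place D at the origin (east=0, north=0).
  C is 1 unit southwest of D: delta (east=-1, north=-1); C at (east=-1, north=-1).
  B is 2 units north of C: delta (east=+0, north=+2); B at (east=-1, north=1).
  A is 1 unit west of B: delta (east=-1, north=+0); A at (east=-2, north=1).
Therefore A relative to D: (east=-2, north=1).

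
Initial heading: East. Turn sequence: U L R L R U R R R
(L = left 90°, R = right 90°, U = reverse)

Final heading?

Answer: Final heading: North

Derivation:
Start: East
  U (U-turn (180°)) -> West
  L (left (90° counter-clockwise)) -> South
  R (right (90° clockwise)) -> West
  L (left (90° counter-clockwise)) -> South
  R (right (90° clockwise)) -> West
  U (U-turn (180°)) -> East
  R (right (90° clockwise)) -> South
  R (right (90° clockwise)) -> West
  R (right (90° clockwise)) -> North
Final: North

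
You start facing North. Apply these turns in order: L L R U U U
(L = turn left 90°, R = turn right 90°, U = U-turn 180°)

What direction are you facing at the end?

Answer: Final heading: East

Derivation:
Start: North
  L (left (90° counter-clockwise)) -> West
  L (left (90° counter-clockwise)) -> South
  R (right (90° clockwise)) -> West
  U (U-turn (180°)) -> East
  U (U-turn (180°)) -> West
  U (U-turn (180°)) -> East
Final: East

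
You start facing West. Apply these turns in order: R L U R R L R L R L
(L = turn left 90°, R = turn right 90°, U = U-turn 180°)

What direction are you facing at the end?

Start: West
  R (right (90° clockwise)) -> North
  L (left (90° counter-clockwise)) -> West
  U (U-turn (180°)) -> East
  R (right (90° clockwise)) -> South
  R (right (90° clockwise)) -> West
  L (left (90° counter-clockwise)) -> South
  R (right (90° clockwise)) -> West
  L (left (90° counter-clockwise)) -> South
  R (right (90° clockwise)) -> West
  L (left (90° counter-clockwise)) -> South
Final: South

Answer: Final heading: South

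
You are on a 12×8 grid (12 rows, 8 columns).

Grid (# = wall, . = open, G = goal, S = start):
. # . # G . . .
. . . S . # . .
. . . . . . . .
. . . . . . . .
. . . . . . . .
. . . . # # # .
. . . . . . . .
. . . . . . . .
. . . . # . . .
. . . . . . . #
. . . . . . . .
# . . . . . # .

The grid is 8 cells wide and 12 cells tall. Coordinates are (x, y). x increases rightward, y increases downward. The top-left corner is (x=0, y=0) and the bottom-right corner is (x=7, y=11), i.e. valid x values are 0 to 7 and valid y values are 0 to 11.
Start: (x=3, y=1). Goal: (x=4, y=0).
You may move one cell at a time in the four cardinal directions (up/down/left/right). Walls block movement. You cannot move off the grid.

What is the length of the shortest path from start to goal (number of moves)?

BFS from (x=3, y=1) until reaching (x=4, y=0):
  Distance 0: (x=3, y=1)
  Distance 1: (x=2, y=1), (x=4, y=1), (x=3, y=2)
  Distance 2: (x=2, y=0), (x=4, y=0), (x=1, y=1), (x=2, y=2), (x=4, y=2), (x=3, y=3)  <- goal reached here
One shortest path (2 moves): (x=3, y=1) -> (x=4, y=1) -> (x=4, y=0)

Answer: Shortest path length: 2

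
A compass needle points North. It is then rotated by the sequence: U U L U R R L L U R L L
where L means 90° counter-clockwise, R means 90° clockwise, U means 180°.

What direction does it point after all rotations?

Answer: Final heading: South

Derivation:
Start: North
  U (U-turn (180°)) -> South
  U (U-turn (180°)) -> North
  L (left (90° counter-clockwise)) -> West
  U (U-turn (180°)) -> East
  R (right (90° clockwise)) -> South
  R (right (90° clockwise)) -> West
  L (left (90° counter-clockwise)) -> South
  L (left (90° counter-clockwise)) -> East
  U (U-turn (180°)) -> West
  R (right (90° clockwise)) -> North
  L (left (90° counter-clockwise)) -> West
  L (left (90° counter-clockwise)) -> South
Final: South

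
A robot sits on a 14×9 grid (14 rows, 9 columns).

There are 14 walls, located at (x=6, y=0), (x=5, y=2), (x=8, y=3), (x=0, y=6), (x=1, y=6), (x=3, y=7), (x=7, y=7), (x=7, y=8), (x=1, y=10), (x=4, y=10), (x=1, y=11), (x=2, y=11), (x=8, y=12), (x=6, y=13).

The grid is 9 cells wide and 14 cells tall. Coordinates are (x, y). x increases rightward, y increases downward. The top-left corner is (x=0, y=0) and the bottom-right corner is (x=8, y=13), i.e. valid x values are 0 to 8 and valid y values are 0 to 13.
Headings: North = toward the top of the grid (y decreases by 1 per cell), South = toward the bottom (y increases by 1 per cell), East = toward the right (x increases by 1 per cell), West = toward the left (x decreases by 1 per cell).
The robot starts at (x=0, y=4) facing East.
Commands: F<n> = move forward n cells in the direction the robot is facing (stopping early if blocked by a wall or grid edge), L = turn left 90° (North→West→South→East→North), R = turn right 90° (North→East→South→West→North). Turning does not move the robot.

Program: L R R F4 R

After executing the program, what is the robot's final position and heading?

Start: (x=0, y=4), facing East
  L: turn left, now facing North
  R: turn right, now facing East
  R: turn right, now facing South
  F4: move forward 1/4 (blocked), now at (x=0, y=5)
  R: turn right, now facing West
Final: (x=0, y=5), facing West

Answer: Final position: (x=0, y=5), facing West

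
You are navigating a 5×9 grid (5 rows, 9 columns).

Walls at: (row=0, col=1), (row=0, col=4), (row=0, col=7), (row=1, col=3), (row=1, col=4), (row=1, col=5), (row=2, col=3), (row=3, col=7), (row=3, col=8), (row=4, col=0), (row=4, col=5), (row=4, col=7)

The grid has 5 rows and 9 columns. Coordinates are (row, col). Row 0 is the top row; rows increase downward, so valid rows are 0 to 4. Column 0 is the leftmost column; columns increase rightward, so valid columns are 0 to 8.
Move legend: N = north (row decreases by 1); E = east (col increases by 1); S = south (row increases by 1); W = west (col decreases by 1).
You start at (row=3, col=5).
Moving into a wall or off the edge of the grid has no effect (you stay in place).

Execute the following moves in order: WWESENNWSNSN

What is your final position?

Start: (row=3, col=5)
  W (west): (row=3, col=5) -> (row=3, col=4)
  W (west): (row=3, col=4) -> (row=3, col=3)
  E (east): (row=3, col=3) -> (row=3, col=4)
  S (south): (row=3, col=4) -> (row=4, col=4)
  E (east): blocked, stay at (row=4, col=4)
  N (north): (row=4, col=4) -> (row=3, col=4)
  N (north): (row=3, col=4) -> (row=2, col=4)
  W (west): blocked, stay at (row=2, col=4)
  S (south): (row=2, col=4) -> (row=3, col=4)
  N (north): (row=3, col=4) -> (row=2, col=4)
  S (south): (row=2, col=4) -> (row=3, col=4)
  N (north): (row=3, col=4) -> (row=2, col=4)
Final: (row=2, col=4)

Answer: Final position: (row=2, col=4)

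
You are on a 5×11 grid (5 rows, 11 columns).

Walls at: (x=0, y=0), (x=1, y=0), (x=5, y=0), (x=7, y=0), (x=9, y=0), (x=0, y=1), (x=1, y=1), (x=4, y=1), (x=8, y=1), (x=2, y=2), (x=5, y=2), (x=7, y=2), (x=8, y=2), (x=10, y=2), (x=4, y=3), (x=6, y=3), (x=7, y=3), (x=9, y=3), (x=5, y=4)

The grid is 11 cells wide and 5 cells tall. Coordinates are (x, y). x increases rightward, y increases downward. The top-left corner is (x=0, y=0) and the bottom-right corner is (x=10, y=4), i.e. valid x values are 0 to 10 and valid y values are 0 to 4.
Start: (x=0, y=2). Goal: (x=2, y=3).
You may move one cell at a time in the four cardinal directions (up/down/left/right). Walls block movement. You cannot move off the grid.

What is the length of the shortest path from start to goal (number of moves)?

BFS from (x=0, y=2) until reaching (x=2, y=3):
  Distance 0: (x=0, y=2)
  Distance 1: (x=1, y=2), (x=0, y=3)
  Distance 2: (x=1, y=3), (x=0, y=4)
  Distance 3: (x=2, y=3), (x=1, y=4)  <- goal reached here
One shortest path (3 moves): (x=0, y=2) -> (x=1, y=2) -> (x=1, y=3) -> (x=2, y=3)

Answer: Shortest path length: 3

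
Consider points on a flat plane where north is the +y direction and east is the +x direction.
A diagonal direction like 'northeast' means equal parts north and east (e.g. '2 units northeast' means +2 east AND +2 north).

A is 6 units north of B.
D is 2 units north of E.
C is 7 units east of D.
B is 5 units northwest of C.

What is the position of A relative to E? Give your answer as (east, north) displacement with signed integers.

Place E at the origin (east=0, north=0).
  D is 2 units north of E: delta (east=+0, north=+2); D at (east=0, north=2).
  C is 7 units east of D: delta (east=+7, north=+0); C at (east=7, north=2).
  B is 5 units northwest of C: delta (east=-5, north=+5); B at (east=2, north=7).
  A is 6 units north of B: delta (east=+0, north=+6); A at (east=2, north=13).
Therefore A relative to E: (east=2, north=13).

Answer: A is at (east=2, north=13) relative to E.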